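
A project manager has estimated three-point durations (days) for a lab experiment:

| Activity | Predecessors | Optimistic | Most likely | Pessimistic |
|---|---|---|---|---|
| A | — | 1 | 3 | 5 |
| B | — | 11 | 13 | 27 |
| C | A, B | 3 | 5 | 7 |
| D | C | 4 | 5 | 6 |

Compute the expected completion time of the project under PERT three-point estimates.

25 days

te_A = (1 + 4·3 + 5)/6 = 18/6 = 3
te_B = (11 + 4·13 + 27)/6 = 90/6 = 15
te_C = (3 + 4·5 + 7)/6 = 30/6 = 5
te_D = (4 + 4·5 + 6)/6 = 30/6 = 5

Forward pass:
ES_A = 0; EF_A = 3
ES_B = 0; EF_B = 15
ES_C = max(EF_A=3, EF_B=15) = 15; EF_C = 15+5 = 20
ES_D = 20; EF_D = 20+5 = 25
Expected project duration μ = 25 days. Critical path: B → C → D.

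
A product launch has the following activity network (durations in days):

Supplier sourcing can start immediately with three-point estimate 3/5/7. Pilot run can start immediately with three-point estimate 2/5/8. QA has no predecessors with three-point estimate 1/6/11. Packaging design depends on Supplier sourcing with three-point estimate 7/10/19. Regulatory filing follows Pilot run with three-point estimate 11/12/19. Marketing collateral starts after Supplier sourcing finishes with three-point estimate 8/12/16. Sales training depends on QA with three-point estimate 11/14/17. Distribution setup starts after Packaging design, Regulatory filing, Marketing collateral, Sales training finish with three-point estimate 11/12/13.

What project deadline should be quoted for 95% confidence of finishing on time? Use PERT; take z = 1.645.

35.2 days

te_Supplier sourcing = (3 + 4·5 + 7)/6 = 30/6 = 5; σ²_Supplier sourcing = ((7−3)/6)² = 0.444
te_Pilot run = (2 + 4·5 + 8)/6 = 30/6 = 5; σ²_Pilot run = ((8−2)/6)² = 1.000
te_QA = (1 + 4·6 + 11)/6 = 36/6 = 6; σ²_QA = ((11−1)/6)² = 2.778
te_Packaging design = (7 + 4·10 + 19)/6 = 66/6 = 11; σ²_Packaging design = ((19−7)/6)² = 4.000
te_Regulatory filing = (11 + 4·12 + 19)/6 = 78/6 = 13; σ²_Regulatory filing = ((19−11)/6)² = 1.778
te_Marketing collateral = (8 + 4·12 + 16)/6 = 72/6 = 12; σ²_Marketing collateral = ((16−8)/6)² = 1.778
te_Sales training = (11 + 4·14 + 17)/6 = 84/6 = 14; σ²_Sales training = ((17−11)/6)² = 1.000
te_Distribution setup = (11 + 4·12 + 13)/6 = 72/6 = 12; σ²_Distribution setup = ((13−11)/6)² = 0.111

Forward pass:
ES_Supplier sourcing = 0; EF_Supplier sourcing = 5
ES_Pilot run = 0; EF_Pilot run = 5
ES_QA = 0; EF_QA = 6
ES_Packaging design = 5; EF_Packaging design = 5+11 = 16
ES_Regulatory filing = 5; EF_Regulatory filing = 5+13 = 18
ES_Marketing collateral = 5; EF_Marketing collateral = 5+12 = 17
ES_Sales training = 6; EF_Sales training = 6+14 = 20
ES_Distribution setup = max(EF_Packaging design=16, EF_Regulatory filing=18, EF_Marketing collateral=17, EF_Sales training=20) = 20; EF_Distribution setup = 20+12 = 32
Expected project duration μ = 32 days. Critical path: QA → Sales training → Distribution setup.

Variance along critical path = 2.778 + 1.000 + 0.111 = 3.889; σ = 1.972 days.
D = μ + z·σ = 32 + 1.645·1.972 = 35.2 days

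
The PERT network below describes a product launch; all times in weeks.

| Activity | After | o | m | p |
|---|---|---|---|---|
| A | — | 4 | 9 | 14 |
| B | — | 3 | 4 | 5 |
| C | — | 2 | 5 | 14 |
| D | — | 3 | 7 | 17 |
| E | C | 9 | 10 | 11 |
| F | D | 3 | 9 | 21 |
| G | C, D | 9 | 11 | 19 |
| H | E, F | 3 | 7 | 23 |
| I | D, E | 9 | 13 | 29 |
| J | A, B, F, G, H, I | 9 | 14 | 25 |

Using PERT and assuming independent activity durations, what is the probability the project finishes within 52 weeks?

0.898

te_A = (4 + 4·9 + 14)/6 = 54/6 = 9; σ²_A = ((14−4)/6)² = 2.778
te_B = (3 + 4·4 + 5)/6 = 24/6 = 4; σ²_B = ((5−3)/6)² = 0.111
te_C = (2 + 4·5 + 14)/6 = 36/6 = 6; σ²_C = ((14−2)/6)² = 4.000
te_D = (3 + 4·7 + 17)/6 = 48/6 = 8; σ²_D = ((17−3)/6)² = 5.444
te_E = (9 + 4·10 + 11)/6 = 60/6 = 10; σ²_E = ((11−9)/6)² = 0.111
te_F = (3 + 4·9 + 21)/6 = 60/6 = 10; σ²_F = ((21−3)/6)² = 9.000
te_G = (9 + 4·11 + 19)/6 = 72/6 = 12; σ²_G = ((19−9)/6)² = 2.778
te_H = (3 + 4·7 + 23)/6 = 54/6 = 9; σ²_H = ((23−3)/6)² = 11.111
te_I = (9 + 4·13 + 29)/6 = 90/6 = 15; σ²_I = ((29−9)/6)² = 11.111
te_J = (9 + 4·14 + 25)/6 = 90/6 = 15; σ²_J = ((25−9)/6)² = 7.111

Forward pass:
ES_A = 0; EF_A = 9
ES_B = 0; EF_B = 4
ES_C = 0; EF_C = 6
ES_D = 0; EF_D = 8
ES_E = 6; EF_E = 6+10 = 16
ES_F = 8; EF_F = 8+10 = 18
ES_G = max(EF_C=6, EF_D=8) = 8; EF_G = 8+12 = 20
ES_H = max(EF_E=16, EF_F=18) = 18; EF_H = 18+9 = 27
ES_I = max(EF_D=8, EF_E=16) = 16; EF_I = 16+15 = 31
ES_J = max(EF_A=9, EF_B=4, EF_F=18, EF_G=20, EF_H=27, EF_I=31) = 31; EF_J = 31+15 = 46
Expected project duration μ = 46 weeks. Critical path: C → E → I → J.

Variance along critical path = 4.000 + 0.111 + 11.111 + 7.111 = 22.333; σ = √22.333 = 4.726 weeks.
Z = (52 − 46) / 4.726 = 1.270
P(T ≤ 52) = Φ(1.270) ≈ 0.898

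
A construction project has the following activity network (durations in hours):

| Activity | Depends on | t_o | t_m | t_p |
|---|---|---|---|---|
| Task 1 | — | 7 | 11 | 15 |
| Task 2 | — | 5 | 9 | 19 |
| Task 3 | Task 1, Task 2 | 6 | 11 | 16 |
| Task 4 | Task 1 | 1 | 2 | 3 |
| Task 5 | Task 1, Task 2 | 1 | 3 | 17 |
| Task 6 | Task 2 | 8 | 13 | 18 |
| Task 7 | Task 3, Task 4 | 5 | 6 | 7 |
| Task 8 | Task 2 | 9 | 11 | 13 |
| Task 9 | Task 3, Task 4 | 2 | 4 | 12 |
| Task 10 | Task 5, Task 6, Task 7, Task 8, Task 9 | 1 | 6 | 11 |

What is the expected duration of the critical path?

te_Task 1 = (7 + 4·11 + 15)/6 = 66/6 = 11
te_Task 2 = (5 + 4·9 + 19)/6 = 60/6 = 10
te_Task 3 = (6 + 4·11 + 16)/6 = 66/6 = 11
te_Task 4 = (1 + 4·2 + 3)/6 = 12/6 = 2
te_Task 5 = (1 + 4·3 + 17)/6 = 30/6 = 5
te_Task 6 = (8 + 4·13 + 18)/6 = 78/6 = 13
te_Task 7 = (5 + 4·6 + 7)/6 = 36/6 = 6
te_Task 8 = (9 + 4·11 + 13)/6 = 66/6 = 11
te_Task 9 = (2 + 4·4 + 12)/6 = 30/6 = 5
te_Task 10 = (1 + 4·6 + 11)/6 = 36/6 = 6

Forward pass:
ES_Task 1 = 0; EF_Task 1 = 11
ES_Task 2 = 0; EF_Task 2 = 10
ES_Task 3 = max(EF_Task 1=11, EF_Task 2=10) = 11; EF_Task 3 = 11+11 = 22
ES_Task 4 = 11; EF_Task 4 = 11+2 = 13
ES_Task 5 = max(EF_Task 1=11, EF_Task 2=10) = 11; EF_Task 5 = 11+5 = 16
ES_Task 6 = 10; EF_Task 6 = 10+13 = 23
ES_Task 7 = max(EF_Task 3=22, EF_Task 4=13) = 22; EF_Task 7 = 22+6 = 28
ES_Task 8 = 10; EF_Task 8 = 10+11 = 21
ES_Task 9 = max(EF_Task 3=22, EF_Task 4=13) = 22; EF_Task 9 = 22+5 = 27
ES_Task 10 = max(EF_Task 5=16, EF_Task 6=23, EF_Task 7=28, EF_Task 8=21, EF_Task 9=27) = 28; EF_Task 10 = 28+6 = 34
Expected project duration μ = 34 hours. Critical path: Task 1 → Task 3 → Task 7 → Task 10.

34 hours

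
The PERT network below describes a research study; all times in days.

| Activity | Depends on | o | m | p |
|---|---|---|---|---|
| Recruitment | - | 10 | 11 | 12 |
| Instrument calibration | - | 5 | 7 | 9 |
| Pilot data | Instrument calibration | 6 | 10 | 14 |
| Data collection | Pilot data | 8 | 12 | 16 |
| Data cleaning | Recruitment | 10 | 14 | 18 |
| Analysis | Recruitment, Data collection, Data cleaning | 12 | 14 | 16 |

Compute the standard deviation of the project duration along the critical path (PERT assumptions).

te_Recruitment = (10 + 4·11 + 12)/6 = 66/6 = 11; σ²_Recruitment = ((12−10)/6)² = 0.111
te_Instrument calibration = (5 + 4·7 + 9)/6 = 42/6 = 7; σ²_Instrument calibration = ((9−5)/6)² = 0.444
te_Pilot data = (6 + 4·10 + 14)/6 = 60/6 = 10; σ²_Pilot data = ((14−6)/6)² = 1.778
te_Data collection = (8 + 4·12 + 16)/6 = 72/6 = 12; σ²_Data collection = ((16−8)/6)² = 1.778
te_Data cleaning = (10 + 4·14 + 18)/6 = 84/6 = 14; σ²_Data cleaning = ((18−10)/6)² = 1.778
te_Analysis = (12 + 4·14 + 16)/6 = 84/6 = 14; σ²_Analysis = ((16−12)/6)² = 0.444

Forward pass:
ES_Recruitment = 0; EF_Recruitment = 11
ES_Instrument calibration = 0; EF_Instrument calibration = 7
ES_Pilot data = 7; EF_Pilot data = 7+10 = 17
ES_Data collection = 17; EF_Data collection = 17+12 = 29
ES_Data cleaning = 11; EF_Data cleaning = 11+14 = 25
ES_Analysis = max(EF_Recruitment=11, EF_Data collection=29, EF_Data cleaning=25) = 29; EF_Analysis = 29+14 = 43
Expected project duration μ = 43 days. Critical path: Instrument calibration → Pilot data → Data collection → Analysis.

Variance along critical path = 0.444 + 1.778 + 1.778 + 0.444 = 4.444
σ = √4.444 = 2.108 days

2.11 days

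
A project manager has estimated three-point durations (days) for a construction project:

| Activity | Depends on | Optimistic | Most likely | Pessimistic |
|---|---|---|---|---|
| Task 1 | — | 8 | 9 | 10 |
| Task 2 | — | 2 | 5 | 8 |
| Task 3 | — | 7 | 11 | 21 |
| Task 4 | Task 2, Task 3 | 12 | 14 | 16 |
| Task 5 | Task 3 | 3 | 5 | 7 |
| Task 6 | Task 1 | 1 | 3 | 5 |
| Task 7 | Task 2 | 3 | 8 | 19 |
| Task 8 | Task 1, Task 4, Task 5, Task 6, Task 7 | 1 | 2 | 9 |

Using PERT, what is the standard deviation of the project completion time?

2.77 days

te_Task 1 = (8 + 4·9 + 10)/6 = 54/6 = 9; σ²_Task 1 = ((10−8)/6)² = 0.111
te_Task 2 = (2 + 4·5 + 8)/6 = 30/6 = 5; σ²_Task 2 = ((8−2)/6)² = 1.000
te_Task 3 = (7 + 4·11 + 21)/6 = 72/6 = 12; σ²_Task 3 = ((21−7)/6)² = 5.444
te_Task 4 = (12 + 4·14 + 16)/6 = 84/6 = 14; σ²_Task 4 = ((16−12)/6)² = 0.444
te_Task 5 = (3 + 4·5 + 7)/6 = 30/6 = 5; σ²_Task 5 = ((7−3)/6)² = 0.444
te_Task 6 = (1 + 4·3 + 5)/6 = 18/6 = 3; σ²_Task 6 = ((5−1)/6)² = 0.444
te_Task 7 = (3 + 4·8 + 19)/6 = 54/6 = 9; σ²_Task 7 = ((19−3)/6)² = 7.111
te_Task 8 = (1 + 4·2 + 9)/6 = 18/6 = 3; σ²_Task 8 = ((9−1)/6)² = 1.778

Forward pass:
ES_Task 1 = 0; EF_Task 1 = 9
ES_Task 2 = 0; EF_Task 2 = 5
ES_Task 3 = 0; EF_Task 3 = 12
ES_Task 4 = max(EF_Task 2=5, EF_Task 3=12) = 12; EF_Task 4 = 12+14 = 26
ES_Task 5 = 12; EF_Task 5 = 12+5 = 17
ES_Task 6 = 9; EF_Task 6 = 9+3 = 12
ES_Task 7 = 5; EF_Task 7 = 5+9 = 14
ES_Task 8 = max(EF_Task 1=9, EF_Task 4=26, EF_Task 5=17, EF_Task 6=12, EF_Task 7=14) = 26; EF_Task 8 = 26+3 = 29
Expected project duration μ = 29 days. Critical path: Task 3 → Task 4 → Task 8.

Variance along critical path = 5.444 + 0.444 + 1.778 = 7.667
σ = √7.667 = 2.769 days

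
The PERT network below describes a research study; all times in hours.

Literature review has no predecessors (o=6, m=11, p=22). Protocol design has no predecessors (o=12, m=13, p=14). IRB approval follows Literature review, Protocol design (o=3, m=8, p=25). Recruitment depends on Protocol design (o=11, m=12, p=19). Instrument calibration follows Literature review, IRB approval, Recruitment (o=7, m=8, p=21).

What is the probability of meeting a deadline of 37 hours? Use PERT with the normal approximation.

0.644

te_Literature review = (6 + 4·11 + 22)/6 = 72/6 = 12; σ²_Literature review = ((22−6)/6)² = 7.111
te_Protocol design = (12 + 4·13 + 14)/6 = 78/6 = 13; σ²_Protocol design = ((14−12)/6)² = 0.111
te_IRB approval = (3 + 4·8 + 25)/6 = 60/6 = 10; σ²_IRB approval = ((25−3)/6)² = 13.444
te_Recruitment = (11 + 4·12 + 19)/6 = 78/6 = 13; σ²_Recruitment = ((19−11)/6)² = 1.778
te_Instrument calibration = (7 + 4·8 + 21)/6 = 60/6 = 10; σ²_Instrument calibration = ((21−7)/6)² = 5.444

Forward pass:
ES_Literature review = 0; EF_Literature review = 12
ES_Protocol design = 0; EF_Protocol design = 13
ES_IRB approval = max(EF_Literature review=12, EF_Protocol design=13) = 13; EF_IRB approval = 13+10 = 23
ES_Recruitment = 13; EF_Recruitment = 13+13 = 26
ES_Instrument calibration = max(EF_Literature review=12, EF_IRB approval=23, EF_Recruitment=26) = 26; EF_Instrument calibration = 26+10 = 36
Expected project duration μ = 36 hours. Critical path: Protocol design → Recruitment → Instrument calibration.

Variance along critical path = 0.111 + 1.778 + 5.444 = 7.333; σ = √7.333 = 2.708 hours.
Z = (37 − 36) / 2.708 = 0.369
P(T ≤ 37) = Φ(0.369) ≈ 0.644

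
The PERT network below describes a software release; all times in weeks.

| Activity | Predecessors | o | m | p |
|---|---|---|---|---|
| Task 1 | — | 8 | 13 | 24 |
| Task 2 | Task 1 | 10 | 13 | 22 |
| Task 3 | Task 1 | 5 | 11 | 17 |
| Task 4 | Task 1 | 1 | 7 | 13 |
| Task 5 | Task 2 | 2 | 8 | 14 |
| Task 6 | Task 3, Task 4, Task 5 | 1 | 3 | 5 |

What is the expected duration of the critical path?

39 weeks

te_Task 1 = (8 + 4·13 + 24)/6 = 84/6 = 14
te_Task 2 = (10 + 4·13 + 22)/6 = 84/6 = 14
te_Task 3 = (5 + 4·11 + 17)/6 = 66/6 = 11
te_Task 4 = (1 + 4·7 + 13)/6 = 42/6 = 7
te_Task 5 = (2 + 4·8 + 14)/6 = 48/6 = 8
te_Task 6 = (1 + 4·3 + 5)/6 = 18/6 = 3

Forward pass:
ES_Task 1 = 0; EF_Task 1 = 14
ES_Task 2 = 14; EF_Task 2 = 14+14 = 28
ES_Task 3 = 14; EF_Task 3 = 14+11 = 25
ES_Task 4 = 14; EF_Task 4 = 14+7 = 21
ES_Task 5 = 28; EF_Task 5 = 28+8 = 36
ES_Task 6 = max(EF_Task 3=25, EF_Task 4=21, EF_Task 5=36) = 36; EF_Task 6 = 36+3 = 39
Expected project duration μ = 39 weeks. Critical path: Task 1 → Task 2 → Task 5 → Task 6.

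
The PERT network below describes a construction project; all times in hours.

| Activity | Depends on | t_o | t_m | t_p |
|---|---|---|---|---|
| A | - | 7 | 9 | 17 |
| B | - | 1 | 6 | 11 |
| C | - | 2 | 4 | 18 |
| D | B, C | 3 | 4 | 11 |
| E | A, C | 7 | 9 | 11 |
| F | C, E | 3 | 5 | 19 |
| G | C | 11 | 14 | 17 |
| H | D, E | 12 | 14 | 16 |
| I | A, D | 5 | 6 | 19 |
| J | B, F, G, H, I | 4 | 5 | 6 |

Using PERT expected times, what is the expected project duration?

te_A = (7 + 4·9 + 17)/6 = 60/6 = 10
te_B = (1 + 4·6 + 11)/6 = 36/6 = 6
te_C = (2 + 4·4 + 18)/6 = 36/6 = 6
te_D = (3 + 4·4 + 11)/6 = 30/6 = 5
te_E = (7 + 4·9 + 11)/6 = 54/6 = 9
te_F = (3 + 4·5 + 19)/6 = 42/6 = 7
te_G = (11 + 4·14 + 17)/6 = 84/6 = 14
te_H = (12 + 4·14 + 16)/6 = 84/6 = 14
te_I = (5 + 4·6 + 19)/6 = 48/6 = 8
te_J = (4 + 4·5 + 6)/6 = 30/6 = 5

Forward pass:
ES_A = 0; EF_A = 10
ES_B = 0; EF_B = 6
ES_C = 0; EF_C = 6
ES_D = max(EF_B=6, EF_C=6) = 6; EF_D = 6+5 = 11
ES_E = max(EF_A=10, EF_C=6) = 10; EF_E = 10+9 = 19
ES_F = max(EF_C=6, EF_E=19) = 19; EF_F = 19+7 = 26
ES_G = 6; EF_G = 6+14 = 20
ES_H = max(EF_D=11, EF_E=19) = 19; EF_H = 19+14 = 33
ES_I = max(EF_A=10, EF_D=11) = 11; EF_I = 11+8 = 19
ES_J = max(EF_B=6, EF_F=26, EF_G=20, EF_H=33, EF_I=19) = 33; EF_J = 33+5 = 38
Expected project duration μ = 38 hours. Critical path: A → E → H → J.

38 hours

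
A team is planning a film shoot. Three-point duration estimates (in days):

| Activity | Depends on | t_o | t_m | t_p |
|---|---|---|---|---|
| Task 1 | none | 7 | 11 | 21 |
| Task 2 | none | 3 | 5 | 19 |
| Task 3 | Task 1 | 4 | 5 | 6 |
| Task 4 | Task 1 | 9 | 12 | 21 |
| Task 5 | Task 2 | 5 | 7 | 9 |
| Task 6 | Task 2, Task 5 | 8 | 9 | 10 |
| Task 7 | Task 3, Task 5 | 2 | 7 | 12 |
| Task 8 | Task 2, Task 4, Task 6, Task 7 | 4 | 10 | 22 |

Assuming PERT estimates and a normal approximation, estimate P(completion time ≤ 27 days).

te_Task 1 = (7 + 4·11 + 21)/6 = 72/6 = 12; σ²_Task 1 = ((21−7)/6)² = 5.444
te_Task 2 = (3 + 4·5 + 19)/6 = 42/6 = 7; σ²_Task 2 = ((19−3)/6)² = 7.111
te_Task 3 = (4 + 4·5 + 6)/6 = 30/6 = 5; σ²_Task 3 = ((6−4)/6)² = 0.111
te_Task 4 = (9 + 4·12 + 21)/6 = 78/6 = 13; σ²_Task 4 = ((21−9)/6)² = 4.000
te_Task 5 = (5 + 4·7 + 9)/6 = 42/6 = 7; σ²_Task 5 = ((9−5)/6)² = 0.444
te_Task 6 = (8 + 4·9 + 10)/6 = 54/6 = 9; σ²_Task 6 = ((10−8)/6)² = 0.111
te_Task 7 = (2 + 4·7 + 12)/6 = 42/6 = 7; σ²_Task 7 = ((12−2)/6)² = 2.778
te_Task 8 = (4 + 4·10 + 22)/6 = 66/6 = 11; σ²_Task 8 = ((22−4)/6)² = 9.000

Forward pass:
ES_Task 1 = 0; EF_Task 1 = 12
ES_Task 2 = 0; EF_Task 2 = 7
ES_Task 3 = 12; EF_Task 3 = 12+5 = 17
ES_Task 4 = 12; EF_Task 4 = 12+13 = 25
ES_Task 5 = 7; EF_Task 5 = 7+7 = 14
ES_Task 6 = max(EF_Task 2=7, EF_Task 5=14) = 14; EF_Task 6 = 14+9 = 23
ES_Task 7 = max(EF_Task 3=17, EF_Task 5=14) = 17; EF_Task 7 = 17+7 = 24
ES_Task 8 = max(EF_Task 2=7, EF_Task 4=25, EF_Task 6=23, EF_Task 7=24) = 25; EF_Task 8 = 25+11 = 36
Expected project duration μ = 36 days. Critical path: Task 1 → Task 4 → Task 8.

Variance along critical path = 5.444 + 4.000 + 9.000 = 18.444; σ = √18.444 = 4.295 days.
Z = (27 − 36) / 4.295 = -2.096
P(T ≤ 27) = Φ(-2.096) ≈ 0.018

0.018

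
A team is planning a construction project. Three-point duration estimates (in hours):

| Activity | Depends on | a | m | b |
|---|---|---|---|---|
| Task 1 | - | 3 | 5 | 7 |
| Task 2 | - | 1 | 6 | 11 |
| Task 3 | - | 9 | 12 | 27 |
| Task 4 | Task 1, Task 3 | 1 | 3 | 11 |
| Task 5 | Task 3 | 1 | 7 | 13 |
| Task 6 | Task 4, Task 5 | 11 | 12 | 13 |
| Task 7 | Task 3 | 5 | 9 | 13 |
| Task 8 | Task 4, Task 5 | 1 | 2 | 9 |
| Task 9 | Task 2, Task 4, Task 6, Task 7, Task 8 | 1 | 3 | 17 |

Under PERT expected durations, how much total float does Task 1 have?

te_Task 1 = (3 + 4·5 + 7)/6 = 30/6 = 5
te_Task 2 = (1 + 4·6 + 11)/6 = 36/6 = 6
te_Task 3 = (9 + 4·12 + 27)/6 = 84/6 = 14
te_Task 4 = (1 + 4·3 + 11)/6 = 24/6 = 4
te_Task 5 = (1 + 4·7 + 13)/6 = 42/6 = 7
te_Task 6 = (11 + 4·12 + 13)/6 = 72/6 = 12
te_Task 7 = (5 + 4·9 + 13)/6 = 54/6 = 9
te_Task 8 = (1 + 4·2 + 9)/6 = 18/6 = 3
te_Task 9 = (1 + 4·3 + 17)/6 = 30/6 = 5

Forward pass:
ES_Task 1 = 0; EF_Task 1 = 5
ES_Task 2 = 0; EF_Task 2 = 6
ES_Task 3 = 0; EF_Task 3 = 14
ES_Task 4 = max(EF_Task 1=5, EF_Task 3=14) = 14; EF_Task 4 = 14+4 = 18
ES_Task 5 = 14; EF_Task 5 = 14+7 = 21
ES_Task 6 = max(EF_Task 4=18, EF_Task 5=21) = 21; EF_Task 6 = 21+12 = 33
ES_Task 7 = 14; EF_Task 7 = 14+9 = 23
ES_Task 8 = max(EF_Task 4=18, EF_Task 5=21) = 21; EF_Task 8 = 21+3 = 24
ES_Task 9 = max(EF_Task 2=6, EF_Task 4=18, EF_Task 6=33, EF_Task 7=23, EF_Task 8=24) = 33; EF_Task 9 = 33+5 = 38
Expected project duration μ = 38 hours. Critical path: Task 3 → Task 5 → Task 6 → Task 9.

Backward pass:
LF_Task 9 = 38; LS_Task 9 = 38−5 = 33
LF_Task 8 = LS_Task 9 = 33; LS_Task 8 = 33−3 = 30
LF_Task 7 = LS_Task 9 = 33; LS_Task 7 = 33−9 = 24
LF_Task 6 = LS_Task 9 = 33; LS_Task 6 = 33−12 = 21
LF_Task 5 = min(LS_Task 6=21, LS_Task 8=30) = 21; LS_Task 5 = 21−7 = 14
LF_Task 4 = min(LS_Task 6=21, LS_Task 8=30, LS_Task 9=33) = 21; LS_Task 4 = 21−4 = 17
LF_Task 3 = min(LS_Task 4=17, LS_Task 5=14, LS_Task 7=24) = 14; LS_Task 3 = 14−14 = 0
LF_Task 2 = LS_Task 9 = 33; LS_Task 2 = 33−6 = 27
LF_Task 1 = LS_Task 4 = 17; LS_Task 1 = 17−5 = 12
Slack_Task 1 = LS_Task 1 − ES_Task 1 = 12 − 0 = 12

12 hours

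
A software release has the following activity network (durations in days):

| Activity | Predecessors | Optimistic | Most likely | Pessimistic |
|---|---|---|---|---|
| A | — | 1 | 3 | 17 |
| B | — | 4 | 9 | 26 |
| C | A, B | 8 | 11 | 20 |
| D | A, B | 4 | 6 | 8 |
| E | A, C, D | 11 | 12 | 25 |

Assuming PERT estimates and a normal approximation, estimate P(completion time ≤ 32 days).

te_A = (1 + 4·3 + 17)/6 = 30/6 = 5; σ²_A = ((17−1)/6)² = 7.111
te_B = (4 + 4·9 + 26)/6 = 66/6 = 11; σ²_B = ((26−4)/6)² = 13.444
te_C = (8 + 4·11 + 20)/6 = 72/6 = 12; σ²_C = ((20−8)/6)² = 4.000
te_D = (4 + 4·6 + 8)/6 = 36/6 = 6; σ²_D = ((8−4)/6)² = 0.444
te_E = (11 + 4·12 + 25)/6 = 84/6 = 14; σ²_E = ((25−11)/6)² = 5.444

Forward pass:
ES_A = 0; EF_A = 5
ES_B = 0; EF_B = 11
ES_C = max(EF_A=5, EF_B=11) = 11; EF_C = 11+12 = 23
ES_D = max(EF_A=5, EF_B=11) = 11; EF_D = 11+6 = 17
ES_E = max(EF_A=5, EF_C=23, EF_D=17) = 23; EF_E = 23+14 = 37
Expected project duration μ = 37 days. Critical path: B → C → E.

Variance along critical path = 13.444 + 4.000 + 5.444 = 22.889; σ = √22.889 = 4.784 days.
Z = (32 − 37) / 4.784 = -1.045
P(T ≤ 32) = Φ(-1.045) ≈ 0.148

0.148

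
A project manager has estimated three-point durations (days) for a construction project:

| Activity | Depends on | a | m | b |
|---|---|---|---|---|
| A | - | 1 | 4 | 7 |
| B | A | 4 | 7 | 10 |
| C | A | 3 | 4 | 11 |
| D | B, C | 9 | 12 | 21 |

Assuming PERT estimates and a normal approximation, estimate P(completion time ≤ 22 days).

0.207

te_A = (1 + 4·4 + 7)/6 = 24/6 = 4; σ²_A = ((7−1)/6)² = 1.000
te_B = (4 + 4·7 + 10)/6 = 42/6 = 7; σ²_B = ((10−4)/6)² = 1.000
te_C = (3 + 4·4 + 11)/6 = 30/6 = 5; σ²_C = ((11−3)/6)² = 1.778
te_D = (9 + 4·12 + 21)/6 = 78/6 = 13; σ²_D = ((21−9)/6)² = 4.000

Forward pass:
ES_A = 0; EF_A = 4
ES_B = 4; EF_B = 4+7 = 11
ES_C = 4; EF_C = 4+5 = 9
ES_D = max(EF_B=11, EF_C=9) = 11; EF_D = 11+13 = 24
Expected project duration μ = 24 days. Critical path: A → B → D.

Variance along critical path = 1.000 + 1.000 + 4.000 = 6.000; σ = √6.000 = 2.449 days.
Z = (22 − 24) / 2.449 = -0.816
P(T ≤ 22) = Φ(-0.816) ≈ 0.207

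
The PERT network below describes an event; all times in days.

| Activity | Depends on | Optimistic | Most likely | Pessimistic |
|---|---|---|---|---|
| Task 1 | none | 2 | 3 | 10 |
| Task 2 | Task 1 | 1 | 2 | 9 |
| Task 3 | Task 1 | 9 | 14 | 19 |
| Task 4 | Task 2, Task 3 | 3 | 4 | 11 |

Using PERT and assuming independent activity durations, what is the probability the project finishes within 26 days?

te_Task 1 = (2 + 4·3 + 10)/6 = 24/6 = 4; σ²_Task 1 = ((10−2)/6)² = 1.778
te_Task 2 = (1 + 4·2 + 9)/6 = 18/6 = 3; σ²_Task 2 = ((9−1)/6)² = 1.778
te_Task 3 = (9 + 4·14 + 19)/6 = 84/6 = 14; σ²_Task 3 = ((19−9)/6)² = 2.778
te_Task 4 = (3 + 4·4 + 11)/6 = 30/6 = 5; σ²_Task 4 = ((11−3)/6)² = 1.778

Forward pass:
ES_Task 1 = 0; EF_Task 1 = 4
ES_Task 2 = 4; EF_Task 2 = 4+3 = 7
ES_Task 3 = 4; EF_Task 3 = 4+14 = 18
ES_Task 4 = max(EF_Task 2=7, EF_Task 3=18) = 18; EF_Task 4 = 18+5 = 23
Expected project duration μ = 23 days. Critical path: Task 1 → Task 3 → Task 4.

Variance along critical path = 1.778 + 2.778 + 1.778 = 6.333; σ = √6.333 = 2.517 days.
Z = (26 − 23) / 2.517 = 1.192
P(T ≤ 26) = Φ(1.192) ≈ 0.883

0.883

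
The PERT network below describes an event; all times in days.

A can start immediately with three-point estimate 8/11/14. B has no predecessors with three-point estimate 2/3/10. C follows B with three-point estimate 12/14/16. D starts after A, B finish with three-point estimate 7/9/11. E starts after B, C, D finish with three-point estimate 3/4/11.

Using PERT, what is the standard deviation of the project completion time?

te_A = (8 + 4·11 + 14)/6 = 66/6 = 11; σ²_A = ((14−8)/6)² = 1.000
te_B = (2 + 4·3 + 10)/6 = 24/6 = 4; σ²_B = ((10−2)/6)² = 1.778
te_C = (12 + 4·14 + 16)/6 = 84/6 = 14; σ²_C = ((16−12)/6)² = 0.444
te_D = (7 + 4·9 + 11)/6 = 54/6 = 9; σ²_D = ((11−7)/6)² = 0.444
te_E = (3 + 4·4 + 11)/6 = 30/6 = 5; σ²_E = ((11−3)/6)² = 1.778

Forward pass:
ES_A = 0; EF_A = 11
ES_B = 0; EF_B = 4
ES_C = 4; EF_C = 4+14 = 18
ES_D = max(EF_A=11, EF_B=4) = 11; EF_D = 11+9 = 20
ES_E = max(EF_B=4, EF_C=18, EF_D=20) = 20; EF_E = 20+5 = 25
Expected project duration μ = 25 days. Critical path: A → D → E.

Variance along critical path = 1.000 + 0.444 + 1.778 = 3.222
σ = √3.222 = 1.795 days

1.80 days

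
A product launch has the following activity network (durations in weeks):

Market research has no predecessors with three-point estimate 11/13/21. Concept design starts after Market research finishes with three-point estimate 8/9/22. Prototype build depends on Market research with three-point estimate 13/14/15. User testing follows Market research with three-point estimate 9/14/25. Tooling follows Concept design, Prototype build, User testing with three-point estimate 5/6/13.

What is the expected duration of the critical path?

te_Market research = (11 + 4·13 + 21)/6 = 84/6 = 14
te_Concept design = (8 + 4·9 + 22)/6 = 66/6 = 11
te_Prototype build = (13 + 4·14 + 15)/6 = 84/6 = 14
te_User testing = (9 + 4·14 + 25)/6 = 90/6 = 15
te_Tooling = (5 + 4·6 + 13)/6 = 42/6 = 7

Forward pass:
ES_Market research = 0; EF_Market research = 14
ES_Concept design = 14; EF_Concept design = 14+11 = 25
ES_Prototype build = 14; EF_Prototype build = 14+14 = 28
ES_User testing = 14; EF_User testing = 14+15 = 29
ES_Tooling = max(EF_Concept design=25, EF_Prototype build=28, EF_User testing=29) = 29; EF_Tooling = 29+7 = 36
Expected project duration μ = 36 weeks. Critical path: Market research → User testing → Tooling.

36 weeks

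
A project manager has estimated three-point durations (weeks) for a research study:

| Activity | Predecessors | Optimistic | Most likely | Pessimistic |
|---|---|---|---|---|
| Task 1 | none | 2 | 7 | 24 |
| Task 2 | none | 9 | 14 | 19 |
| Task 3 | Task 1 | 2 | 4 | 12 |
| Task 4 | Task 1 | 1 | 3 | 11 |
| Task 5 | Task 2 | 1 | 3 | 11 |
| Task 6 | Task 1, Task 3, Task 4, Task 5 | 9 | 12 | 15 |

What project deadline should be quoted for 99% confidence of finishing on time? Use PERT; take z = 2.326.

36.0 weeks

te_Task 1 = (2 + 4·7 + 24)/6 = 54/6 = 9; σ²_Task 1 = ((24−2)/6)² = 13.444
te_Task 2 = (9 + 4·14 + 19)/6 = 84/6 = 14; σ²_Task 2 = ((19−9)/6)² = 2.778
te_Task 3 = (2 + 4·4 + 12)/6 = 30/6 = 5; σ²_Task 3 = ((12−2)/6)² = 2.778
te_Task 4 = (1 + 4·3 + 11)/6 = 24/6 = 4; σ²_Task 4 = ((11−1)/6)² = 2.778
te_Task 5 = (1 + 4·3 + 11)/6 = 24/6 = 4; σ²_Task 5 = ((11−1)/6)² = 2.778
te_Task 6 = (9 + 4·12 + 15)/6 = 72/6 = 12; σ²_Task 6 = ((15−9)/6)² = 1.000

Forward pass:
ES_Task 1 = 0; EF_Task 1 = 9
ES_Task 2 = 0; EF_Task 2 = 14
ES_Task 3 = 9; EF_Task 3 = 9+5 = 14
ES_Task 4 = 9; EF_Task 4 = 9+4 = 13
ES_Task 5 = 14; EF_Task 5 = 14+4 = 18
ES_Task 6 = max(EF_Task 1=9, EF_Task 3=14, EF_Task 4=13, EF_Task 5=18) = 18; EF_Task 6 = 18+12 = 30
Expected project duration μ = 30 weeks. Critical path: Task 2 → Task 5 → Task 6.

Variance along critical path = 2.778 + 2.778 + 1.000 = 6.556; σ = 2.560 weeks.
D = μ + z·σ = 30 + 2.326·2.560 = 36.0 weeks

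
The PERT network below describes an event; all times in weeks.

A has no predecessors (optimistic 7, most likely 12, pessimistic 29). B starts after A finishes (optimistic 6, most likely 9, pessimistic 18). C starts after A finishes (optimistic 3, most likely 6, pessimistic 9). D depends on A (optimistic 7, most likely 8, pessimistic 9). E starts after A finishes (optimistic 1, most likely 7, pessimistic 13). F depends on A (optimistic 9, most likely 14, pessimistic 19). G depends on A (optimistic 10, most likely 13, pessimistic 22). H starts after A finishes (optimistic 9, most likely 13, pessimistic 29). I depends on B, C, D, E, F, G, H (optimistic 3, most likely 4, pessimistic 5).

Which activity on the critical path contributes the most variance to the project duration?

te_A = (7 + 4·12 + 29)/6 = 84/6 = 14; σ²_A = ((29−7)/6)² = 13.444
te_B = (6 + 4·9 + 18)/6 = 60/6 = 10; σ²_B = ((18−6)/6)² = 4.000
te_C = (3 + 4·6 + 9)/6 = 36/6 = 6; σ²_C = ((9−3)/6)² = 1.000
te_D = (7 + 4·8 + 9)/6 = 48/6 = 8; σ²_D = ((9−7)/6)² = 0.111
te_E = (1 + 4·7 + 13)/6 = 42/6 = 7; σ²_E = ((13−1)/6)² = 4.000
te_F = (9 + 4·14 + 19)/6 = 84/6 = 14; σ²_F = ((19−9)/6)² = 2.778
te_G = (10 + 4·13 + 22)/6 = 84/6 = 14; σ²_G = ((22−10)/6)² = 4.000
te_H = (9 + 4·13 + 29)/6 = 90/6 = 15; σ²_H = ((29−9)/6)² = 11.111
te_I = (3 + 4·4 + 5)/6 = 24/6 = 4; σ²_I = ((5−3)/6)² = 0.111

Forward pass:
ES_A = 0; EF_A = 14
ES_B = 14; EF_B = 14+10 = 24
ES_C = 14; EF_C = 14+6 = 20
ES_D = 14; EF_D = 14+8 = 22
ES_E = 14; EF_E = 14+7 = 21
ES_F = 14; EF_F = 14+14 = 28
ES_G = 14; EF_G = 14+14 = 28
ES_H = 14; EF_H = 14+15 = 29
ES_I = max(EF_B=24, EF_C=20, EF_D=22, EF_E=21, EF_F=28, EF_G=28, EF_H=29) = 29; EF_I = 29+4 = 33
Expected project duration μ = 33 weeks. Critical path: A → H → I.

Variances on critical path: σ²_A=13.444, σ²_H=11.111, σ²_I=0.111.
Largest is σ²_A = 13.444.

A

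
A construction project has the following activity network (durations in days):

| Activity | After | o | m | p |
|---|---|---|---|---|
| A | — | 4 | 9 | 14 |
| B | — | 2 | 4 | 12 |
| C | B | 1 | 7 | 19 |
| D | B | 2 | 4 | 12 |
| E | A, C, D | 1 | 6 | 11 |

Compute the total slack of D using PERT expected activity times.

3 days

te_A = (4 + 4·9 + 14)/6 = 54/6 = 9
te_B = (2 + 4·4 + 12)/6 = 30/6 = 5
te_C = (1 + 4·7 + 19)/6 = 48/6 = 8
te_D = (2 + 4·4 + 12)/6 = 30/6 = 5
te_E = (1 + 4·6 + 11)/6 = 36/6 = 6

Forward pass:
ES_A = 0; EF_A = 9
ES_B = 0; EF_B = 5
ES_C = 5; EF_C = 5+8 = 13
ES_D = 5; EF_D = 5+5 = 10
ES_E = max(EF_A=9, EF_C=13, EF_D=10) = 13; EF_E = 13+6 = 19
Expected project duration μ = 19 days. Critical path: B → C → E.

Backward pass:
LF_E = 19; LS_E = 19−6 = 13
LF_D = LS_E = 13; LS_D = 13−5 = 8
LF_C = LS_E = 13; LS_C = 13−8 = 5
LF_B = min(LS_C=5, LS_D=8) = 5; LS_B = 5−5 = 0
LF_A = LS_E = 13; LS_A = 13−9 = 4
Slack_D = LS_D − ES_D = 8 − 5 = 3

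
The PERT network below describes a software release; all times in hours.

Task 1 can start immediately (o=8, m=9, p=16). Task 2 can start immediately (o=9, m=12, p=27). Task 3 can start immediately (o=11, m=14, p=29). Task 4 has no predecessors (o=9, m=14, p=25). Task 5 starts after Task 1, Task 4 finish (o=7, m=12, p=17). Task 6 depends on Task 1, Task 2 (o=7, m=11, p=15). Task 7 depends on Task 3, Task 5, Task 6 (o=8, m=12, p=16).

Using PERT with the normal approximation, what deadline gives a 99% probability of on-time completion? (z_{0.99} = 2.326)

te_Task 1 = (8 + 4·9 + 16)/6 = 60/6 = 10; σ²_Task 1 = ((16−8)/6)² = 1.778
te_Task 2 = (9 + 4·12 + 27)/6 = 84/6 = 14; σ²_Task 2 = ((27−9)/6)² = 9.000
te_Task 3 = (11 + 4·14 + 29)/6 = 96/6 = 16; σ²_Task 3 = ((29−11)/6)² = 9.000
te_Task 4 = (9 + 4·14 + 25)/6 = 90/6 = 15; σ²_Task 4 = ((25−9)/6)² = 7.111
te_Task 5 = (7 + 4·12 + 17)/6 = 72/6 = 12; σ²_Task 5 = ((17−7)/6)² = 2.778
te_Task 6 = (7 + 4·11 + 15)/6 = 66/6 = 11; σ²_Task 6 = ((15−7)/6)² = 1.778
te_Task 7 = (8 + 4·12 + 16)/6 = 72/6 = 12; σ²_Task 7 = ((16−8)/6)² = 1.778

Forward pass:
ES_Task 1 = 0; EF_Task 1 = 10
ES_Task 2 = 0; EF_Task 2 = 14
ES_Task 3 = 0; EF_Task 3 = 16
ES_Task 4 = 0; EF_Task 4 = 15
ES_Task 5 = max(EF_Task 1=10, EF_Task 4=15) = 15; EF_Task 5 = 15+12 = 27
ES_Task 6 = max(EF_Task 1=10, EF_Task 2=14) = 14; EF_Task 6 = 14+11 = 25
ES_Task 7 = max(EF_Task 3=16, EF_Task 5=27, EF_Task 6=25) = 27; EF_Task 7 = 27+12 = 39
Expected project duration μ = 39 hours. Critical path: Task 4 → Task 5 → Task 7.

Variance along critical path = 7.111 + 2.778 + 1.778 = 11.667; σ = 3.416 hours.
D = μ + z·σ = 39 + 2.326·3.416 = 46.9 hours

46.9 hours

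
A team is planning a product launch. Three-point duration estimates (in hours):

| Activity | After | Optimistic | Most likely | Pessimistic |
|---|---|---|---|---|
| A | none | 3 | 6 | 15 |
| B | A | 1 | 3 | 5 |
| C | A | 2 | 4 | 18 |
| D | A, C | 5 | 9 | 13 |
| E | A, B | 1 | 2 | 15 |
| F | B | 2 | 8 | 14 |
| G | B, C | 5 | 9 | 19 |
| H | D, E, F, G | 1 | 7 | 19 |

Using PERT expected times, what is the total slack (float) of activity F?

te_A = (3 + 4·6 + 15)/6 = 42/6 = 7
te_B = (1 + 4·3 + 5)/6 = 18/6 = 3
te_C = (2 + 4·4 + 18)/6 = 36/6 = 6
te_D = (5 + 4·9 + 13)/6 = 54/6 = 9
te_E = (1 + 4·2 + 15)/6 = 24/6 = 4
te_F = (2 + 4·8 + 14)/6 = 48/6 = 8
te_G = (5 + 4·9 + 19)/6 = 60/6 = 10
te_H = (1 + 4·7 + 19)/6 = 48/6 = 8

Forward pass:
ES_A = 0; EF_A = 7
ES_B = 7; EF_B = 7+3 = 10
ES_C = 7; EF_C = 7+6 = 13
ES_D = max(EF_A=7, EF_C=13) = 13; EF_D = 13+9 = 22
ES_E = max(EF_A=7, EF_B=10) = 10; EF_E = 10+4 = 14
ES_F = 10; EF_F = 10+8 = 18
ES_G = max(EF_B=10, EF_C=13) = 13; EF_G = 13+10 = 23
ES_H = max(EF_D=22, EF_E=14, EF_F=18, EF_G=23) = 23; EF_H = 23+8 = 31
Expected project duration μ = 31 hours. Critical path: A → C → G → H.

Backward pass:
LF_H = 31; LS_H = 31−8 = 23
LF_G = LS_H = 23; LS_G = 23−10 = 13
LF_F = LS_H = 23; LS_F = 23−8 = 15
LF_E = LS_H = 23; LS_E = 23−4 = 19
LF_D = LS_H = 23; LS_D = 23−9 = 14
LF_C = min(LS_D=14, LS_G=13) = 13; LS_C = 13−6 = 7
LF_B = min(LS_E=19, LS_F=15, LS_G=13) = 13; LS_B = 13−3 = 10
LF_A = min(LS_B=10, LS_C=7, LS_D=14, LS_E=19) = 7; LS_A = 7−7 = 0
Slack_F = LS_F − ES_F = 15 − 10 = 5

5 hours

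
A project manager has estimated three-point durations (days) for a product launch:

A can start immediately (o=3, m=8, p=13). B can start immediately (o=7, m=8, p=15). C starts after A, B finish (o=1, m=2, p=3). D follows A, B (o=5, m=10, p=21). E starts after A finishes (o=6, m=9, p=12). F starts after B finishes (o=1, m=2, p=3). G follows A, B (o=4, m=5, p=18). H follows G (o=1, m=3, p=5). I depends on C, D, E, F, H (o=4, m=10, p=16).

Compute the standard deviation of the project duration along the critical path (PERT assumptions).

te_A = (3 + 4·8 + 13)/6 = 48/6 = 8; σ²_A = ((13−3)/6)² = 2.778
te_B = (7 + 4·8 + 15)/6 = 54/6 = 9; σ²_B = ((15−7)/6)² = 1.778
te_C = (1 + 4·2 + 3)/6 = 12/6 = 2; σ²_C = ((3−1)/6)² = 0.111
te_D = (5 + 4·10 + 21)/6 = 66/6 = 11; σ²_D = ((21−5)/6)² = 7.111
te_E = (6 + 4·9 + 12)/6 = 54/6 = 9; σ²_E = ((12−6)/6)² = 1.000
te_F = (1 + 4·2 + 3)/6 = 12/6 = 2; σ²_F = ((3−1)/6)² = 0.111
te_G = (4 + 4·5 + 18)/6 = 42/6 = 7; σ²_G = ((18−4)/6)² = 5.444
te_H = (1 + 4·3 + 5)/6 = 18/6 = 3; σ²_H = ((5−1)/6)² = 0.444
te_I = (4 + 4·10 + 16)/6 = 60/6 = 10; σ²_I = ((16−4)/6)² = 4.000

Forward pass:
ES_A = 0; EF_A = 8
ES_B = 0; EF_B = 9
ES_C = max(EF_A=8, EF_B=9) = 9; EF_C = 9+2 = 11
ES_D = max(EF_A=8, EF_B=9) = 9; EF_D = 9+11 = 20
ES_E = 8; EF_E = 8+9 = 17
ES_F = 9; EF_F = 9+2 = 11
ES_G = max(EF_A=8, EF_B=9) = 9; EF_G = 9+7 = 16
ES_H = 16; EF_H = 16+3 = 19
ES_I = max(EF_C=11, EF_D=20, EF_E=17, EF_F=11, EF_H=19) = 20; EF_I = 20+10 = 30
Expected project duration μ = 30 days. Critical path: B → D → I.

Variance along critical path = 1.778 + 7.111 + 4.000 = 12.889
σ = √12.889 = 3.590 days

3.59 days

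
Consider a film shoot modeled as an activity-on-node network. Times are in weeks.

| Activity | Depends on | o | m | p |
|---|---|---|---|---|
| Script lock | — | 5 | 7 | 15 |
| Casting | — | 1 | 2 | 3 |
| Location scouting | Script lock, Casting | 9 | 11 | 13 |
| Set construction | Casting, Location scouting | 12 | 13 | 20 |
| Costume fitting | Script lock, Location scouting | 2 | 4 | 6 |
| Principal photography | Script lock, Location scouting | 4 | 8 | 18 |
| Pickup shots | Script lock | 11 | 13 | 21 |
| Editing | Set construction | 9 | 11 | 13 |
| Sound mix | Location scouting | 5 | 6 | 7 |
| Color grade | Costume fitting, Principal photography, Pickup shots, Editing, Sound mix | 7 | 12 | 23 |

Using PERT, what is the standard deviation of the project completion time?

3.54 weeks

te_Script lock = (5 + 4·7 + 15)/6 = 48/6 = 8; σ²_Script lock = ((15−5)/6)² = 2.778
te_Casting = (1 + 4·2 + 3)/6 = 12/6 = 2; σ²_Casting = ((3−1)/6)² = 0.111
te_Location scouting = (9 + 4·11 + 13)/6 = 66/6 = 11; σ²_Location scouting = ((13−9)/6)² = 0.444
te_Set construction = (12 + 4·13 + 20)/6 = 84/6 = 14; σ²_Set construction = ((20−12)/6)² = 1.778
te_Costume fitting = (2 + 4·4 + 6)/6 = 24/6 = 4; σ²_Costume fitting = ((6−2)/6)² = 0.444
te_Principal photography = (4 + 4·8 + 18)/6 = 54/6 = 9; σ²_Principal photography = ((18−4)/6)² = 5.444
te_Pickup shots = (11 + 4·13 + 21)/6 = 84/6 = 14; σ²_Pickup shots = ((21−11)/6)² = 2.778
te_Editing = (9 + 4·11 + 13)/6 = 66/6 = 11; σ²_Editing = ((13−9)/6)² = 0.444
te_Sound mix = (5 + 4·6 + 7)/6 = 36/6 = 6; σ²_Sound mix = ((7−5)/6)² = 0.111
te_Color grade = (7 + 4·12 + 23)/6 = 78/6 = 13; σ²_Color grade = ((23−7)/6)² = 7.111

Forward pass:
ES_Script lock = 0; EF_Script lock = 8
ES_Casting = 0; EF_Casting = 2
ES_Location scouting = max(EF_Script lock=8, EF_Casting=2) = 8; EF_Location scouting = 8+11 = 19
ES_Set construction = max(EF_Casting=2, EF_Location scouting=19) = 19; EF_Set construction = 19+14 = 33
ES_Costume fitting = max(EF_Script lock=8, EF_Location scouting=19) = 19; EF_Costume fitting = 19+4 = 23
ES_Principal photography = max(EF_Script lock=8, EF_Location scouting=19) = 19; EF_Principal photography = 19+9 = 28
ES_Pickup shots = 8; EF_Pickup shots = 8+14 = 22
ES_Editing = 33; EF_Editing = 33+11 = 44
ES_Sound mix = 19; EF_Sound mix = 19+6 = 25
ES_Color grade = max(EF_Costume fitting=23, EF_Principal photography=28, EF_Pickup shots=22, EF_Editing=44, EF_Sound mix=25) = 44; EF_Color grade = 44+13 = 57
Expected project duration μ = 57 weeks. Critical path: Script lock → Location scouting → Set construction → Editing → Color grade.

Variance along critical path = 2.778 + 0.444 + 1.778 + 0.444 + 7.111 = 12.556
σ = √12.556 = 3.543 weeks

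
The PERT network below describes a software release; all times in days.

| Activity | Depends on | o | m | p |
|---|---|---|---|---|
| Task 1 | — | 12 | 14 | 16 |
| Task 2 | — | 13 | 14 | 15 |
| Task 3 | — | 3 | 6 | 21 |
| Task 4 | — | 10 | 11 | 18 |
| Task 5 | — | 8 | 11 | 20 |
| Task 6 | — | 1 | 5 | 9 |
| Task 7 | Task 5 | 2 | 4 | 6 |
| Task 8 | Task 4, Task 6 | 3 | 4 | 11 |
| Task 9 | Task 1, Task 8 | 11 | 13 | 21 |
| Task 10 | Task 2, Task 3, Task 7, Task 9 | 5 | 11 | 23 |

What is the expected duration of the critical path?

te_Task 1 = (12 + 4·14 + 16)/6 = 84/6 = 14
te_Task 2 = (13 + 4·14 + 15)/6 = 84/6 = 14
te_Task 3 = (3 + 4·6 + 21)/6 = 48/6 = 8
te_Task 4 = (10 + 4·11 + 18)/6 = 72/6 = 12
te_Task 5 = (8 + 4·11 + 20)/6 = 72/6 = 12
te_Task 6 = (1 + 4·5 + 9)/6 = 30/6 = 5
te_Task 7 = (2 + 4·4 + 6)/6 = 24/6 = 4
te_Task 8 = (3 + 4·4 + 11)/6 = 30/6 = 5
te_Task 9 = (11 + 4·13 + 21)/6 = 84/6 = 14
te_Task 10 = (5 + 4·11 + 23)/6 = 72/6 = 12

Forward pass:
ES_Task 1 = 0; EF_Task 1 = 14
ES_Task 2 = 0; EF_Task 2 = 14
ES_Task 3 = 0; EF_Task 3 = 8
ES_Task 4 = 0; EF_Task 4 = 12
ES_Task 5 = 0; EF_Task 5 = 12
ES_Task 6 = 0; EF_Task 6 = 5
ES_Task 7 = 12; EF_Task 7 = 12+4 = 16
ES_Task 8 = max(EF_Task 4=12, EF_Task 6=5) = 12; EF_Task 8 = 12+5 = 17
ES_Task 9 = max(EF_Task 1=14, EF_Task 8=17) = 17; EF_Task 9 = 17+14 = 31
ES_Task 10 = max(EF_Task 2=14, EF_Task 3=8, EF_Task 7=16, EF_Task 9=31) = 31; EF_Task 10 = 31+12 = 43
Expected project duration μ = 43 days. Critical path: Task 4 → Task 8 → Task 9 → Task 10.

43 days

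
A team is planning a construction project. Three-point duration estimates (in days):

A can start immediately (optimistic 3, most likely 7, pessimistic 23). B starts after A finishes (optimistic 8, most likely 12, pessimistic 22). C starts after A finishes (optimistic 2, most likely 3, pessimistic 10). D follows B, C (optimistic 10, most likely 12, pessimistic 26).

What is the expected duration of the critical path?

36 days

te_A = (3 + 4·7 + 23)/6 = 54/6 = 9
te_B = (8 + 4·12 + 22)/6 = 78/6 = 13
te_C = (2 + 4·3 + 10)/6 = 24/6 = 4
te_D = (10 + 4·12 + 26)/6 = 84/6 = 14

Forward pass:
ES_A = 0; EF_A = 9
ES_B = 9; EF_B = 9+13 = 22
ES_C = 9; EF_C = 9+4 = 13
ES_D = max(EF_B=22, EF_C=13) = 22; EF_D = 22+14 = 36
Expected project duration μ = 36 days. Critical path: A → B → D.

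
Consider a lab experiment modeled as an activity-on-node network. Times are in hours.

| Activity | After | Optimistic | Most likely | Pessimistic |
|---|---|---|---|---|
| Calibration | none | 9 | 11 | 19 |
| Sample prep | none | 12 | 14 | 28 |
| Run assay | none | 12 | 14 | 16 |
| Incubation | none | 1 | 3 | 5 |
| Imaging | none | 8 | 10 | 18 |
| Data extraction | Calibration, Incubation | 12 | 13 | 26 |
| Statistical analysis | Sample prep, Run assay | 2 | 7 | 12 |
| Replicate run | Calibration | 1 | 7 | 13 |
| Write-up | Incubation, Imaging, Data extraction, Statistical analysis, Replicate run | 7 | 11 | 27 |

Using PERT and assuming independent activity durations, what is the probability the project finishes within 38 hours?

0.325

te_Calibration = (9 + 4·11 + 19)/6 = 72/6 = 12; σ²_Calibration = ((19−9)/6)² = 2.778
te_Sample prep = (12 + 4·14 + 28)/6 = 96/6 = 16; σ²_Sample prep = ((28−12)/6)² = 7.111
te_Run assay = (12 + 4·14 + 16)/6 = 84/6 = 14; σ²_Run assay = ((16−12)/6)² = 0.444
te_Incubation = (1 + 4·3 + 5)/6 = 18/6 = 3; σ²_Incubation = ((5−1)/6)² = 0.444
te_Imaging = (8 + 4·10 + 18)/6 = 66/6 = 11; σ²_Imaging = ((18−8)/6)² = 2.778
te_Data extraction = (12 + 4·13 + 26)/6 = 90/6 = 15; σ²_Data extraction = ((26−12)/6)² = 5.444
te_Statistical analysis = (2 + 4·7 + 12)/6 = 42/6 = 7; σ²_Statistical analysis = ((12−2)/6)² = 2.778
te_Replicate run = (1 + 4·7 + 13)/6 = 42/6 = 7; σ²_Replicate run = ((13−1)/6)² = 4.000
te_Write-up = (7 + 4·11 + 27)/6 = 78/6 = 13; σ²_Write-up = ((27−7)/6)² = 11.111

Forward pass:
ES_Calibration = 0; EF_Calibration = 12
ES_Sample prep = 0; EF_Sample prep = 16
ES_Run assay = 0; EF_Run assay = 14
ES_Incubation = 0; EF_Incubation = 3
ES_Imaging = 0; EF_Imaging = 11
ES_Data extraction = max(EF_Calibration=12, EF_Incubation=3) = 12; EF_Data extraction = 12+15 = 27
ES_Statistical analysis = max(EF_Sample prep=16, EF_Run assay=14) = 16; EF_Statistical analysis = 16+7 = 23
ES_Replicate run = 12; EF_Replicate run = 12+7 = 19
ES_Write-up = max(EF_Incubation=3, EF_Imaging=11, EF_Data extraction=27, EF_Statistical analysis=23, EF_Replicate run=19) = 27; EF_Write-up = 27+13 = 40
Expected project duration μ = 40 hours. Critical path: Calibration → Data extraction → Write-up.

Variance along critical path = 2.778 + 5.444 + 11.111 = 19.333; σ = √19.333 = 4.397 hours.
Z = (38 − 40) / 4.397 = -0.455
P(T ≤ 38) = Φ(-0.455) ≈ 0.325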